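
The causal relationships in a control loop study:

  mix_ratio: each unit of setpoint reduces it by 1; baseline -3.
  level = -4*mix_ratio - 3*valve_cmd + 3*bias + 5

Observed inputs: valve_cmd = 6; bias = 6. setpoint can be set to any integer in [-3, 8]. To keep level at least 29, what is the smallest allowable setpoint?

setpoint = 3

Substituting into the level equation gives level = 4*setpoint + 17.
Require 4*setpoint + 17 ≥ 29, so setpoint ≥ 3.
The smallest integer in [-3, 8] satisfying this is 3.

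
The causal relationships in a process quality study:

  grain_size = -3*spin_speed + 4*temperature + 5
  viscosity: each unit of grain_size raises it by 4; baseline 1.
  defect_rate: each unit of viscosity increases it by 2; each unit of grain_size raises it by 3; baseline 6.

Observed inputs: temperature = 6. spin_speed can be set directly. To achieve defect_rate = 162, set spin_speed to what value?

spin_speed = 5

Substituting into the grain_size equation gives grain_size = -3*spin_speed + 29.
This gives viscosity = -12*spin_speed + 117.
So defect_rate = -33*spin_speed + 327.
Solve -33*spin_speed + 327 = 162: spin_speed = (162 - 327) / -33 = 5.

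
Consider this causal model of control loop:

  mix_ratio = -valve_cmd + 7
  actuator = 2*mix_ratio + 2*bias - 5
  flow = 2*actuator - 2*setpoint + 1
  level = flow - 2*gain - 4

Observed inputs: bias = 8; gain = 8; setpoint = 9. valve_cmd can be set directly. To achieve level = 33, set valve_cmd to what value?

valve_cmd = -5

Substituting into the actuator equation gives actuator = -2*valve_cmd + 25.
This gives flow = -4*valve_cmd + 33.
Substituting into the level equation gives level = -4*valve_cmd + 13.
Solve -4*valve_cmd + 13 = 33: valve_cmd = (33 - 13) / -4 = -5.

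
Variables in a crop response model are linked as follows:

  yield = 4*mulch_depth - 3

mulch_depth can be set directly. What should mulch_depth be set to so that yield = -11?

mulch_depth = -2

Solve 4*mulch_depth - 3 = -11: mulch_depth = (-11 + 3) / 4 = -2.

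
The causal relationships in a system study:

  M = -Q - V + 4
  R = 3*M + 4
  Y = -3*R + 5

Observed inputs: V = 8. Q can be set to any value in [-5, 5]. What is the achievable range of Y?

Substituting into the M equation gives M = -Q - 4.
R becomes -3*Q - 8.
Substituting into the Y equation gives Y = 9*Q + 29.
Linear in Q, so extremes are at the endpoints: Q = -5 gives Y = -16; Q = 5 gives Y = 74.

-16 to 74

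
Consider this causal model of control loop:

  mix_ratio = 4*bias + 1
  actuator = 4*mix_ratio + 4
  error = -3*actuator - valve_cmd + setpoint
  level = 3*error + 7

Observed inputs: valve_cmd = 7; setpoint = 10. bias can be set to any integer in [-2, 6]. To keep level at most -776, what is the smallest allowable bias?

bias = 5

Substituting into the actuator equation gives actuator = 16*bias + 8.
So error = -48*bias - 21.
Substituting into the level equation gives level = -144*bias - 56.
Require -144*bias - 56 ≤ -776, so bias ≥ 5.
The smallest integer in [-2, 6] satisfying this is 5.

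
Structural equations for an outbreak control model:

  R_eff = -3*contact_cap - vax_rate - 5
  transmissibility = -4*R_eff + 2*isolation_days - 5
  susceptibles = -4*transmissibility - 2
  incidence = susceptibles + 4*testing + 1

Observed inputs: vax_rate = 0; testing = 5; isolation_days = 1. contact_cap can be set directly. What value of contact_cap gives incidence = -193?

contact_cap = 3

Substituting into the R_eff equation gives R_eff = -3*contact_cap - 5.
Substituting into the transmissibility equation gives transmissibility = 12*contact_cap + 17.
So susceptibles = -48*contact_cap - 70.
Substituting into the incidence equation gives incidence = -48*contact_cap - 49.
Solve -48*contact_cap - 49 = -193: contact_cap = (-193 + 49) / -48 = 3.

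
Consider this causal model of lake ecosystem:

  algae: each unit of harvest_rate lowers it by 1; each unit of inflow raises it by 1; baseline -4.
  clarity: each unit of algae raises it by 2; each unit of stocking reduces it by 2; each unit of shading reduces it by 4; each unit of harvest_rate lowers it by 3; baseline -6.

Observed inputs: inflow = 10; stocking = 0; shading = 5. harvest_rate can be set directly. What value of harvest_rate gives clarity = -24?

Substituting into the algae equation gives algae = -harvest_rate + 6.
clarity becomes -5*harvest_rate - 14.
Solve -5*harvest_rate - 14 = -24: harvest_rate = (-24 + 14) / -5 = 2.

harvest_rate = 2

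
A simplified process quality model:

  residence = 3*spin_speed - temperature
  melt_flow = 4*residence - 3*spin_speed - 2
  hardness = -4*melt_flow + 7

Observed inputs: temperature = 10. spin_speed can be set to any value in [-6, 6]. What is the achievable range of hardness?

-41 to 391

Substituting into the residence equation gives residence = 3*spin_speed - 10.
melt_flow becomes 9*spin_speed - 42.
Substituting into the hardness equation gives hardness = -36*spin_speed + 175.
Linear in spin_speed, so extremes are at the endpoints: spin_speed = -6 gives hardness = 391; spin_speed = 6 gives hardness = -41.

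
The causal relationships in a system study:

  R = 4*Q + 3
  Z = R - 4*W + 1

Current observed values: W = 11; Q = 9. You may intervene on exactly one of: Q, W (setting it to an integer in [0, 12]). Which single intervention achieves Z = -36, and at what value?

set Q = 1

Intervening on Q: with other inputs at their observed values, Z = 4*Q - 40. Solving for -36 gives Q = 1, within [0, 12].
Intervening on W: Z = -4*W + 40. Reaching -36 requires W = 19, outside [0, 12].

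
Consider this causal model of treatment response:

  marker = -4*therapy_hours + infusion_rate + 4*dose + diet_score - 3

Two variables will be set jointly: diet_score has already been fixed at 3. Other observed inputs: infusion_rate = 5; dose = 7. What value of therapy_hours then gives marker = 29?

With diet_score held at 3:
Substituting into the marker equation gives marker = -4*therapy_hours + 33.
Solve -4*therapy_hours + 33 = 29: therapy_hours = (29 - 33) / -4 = 1.

therapy_hours = 1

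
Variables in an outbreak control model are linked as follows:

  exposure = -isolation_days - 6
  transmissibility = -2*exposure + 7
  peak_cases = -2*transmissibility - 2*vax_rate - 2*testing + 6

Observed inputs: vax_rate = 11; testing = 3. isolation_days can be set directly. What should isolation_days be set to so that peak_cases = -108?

isolation_days = 12

Substituting into the transmissibility equation gives transmissibility = 2*isolation_days + 19.
Substituting into the peak_cases equation gives peak_cases = -4*isolation_days - 60.
Solve -4*isolation_days - 60 = -108: isolation_days = (-108 + 60) / -4 = 12.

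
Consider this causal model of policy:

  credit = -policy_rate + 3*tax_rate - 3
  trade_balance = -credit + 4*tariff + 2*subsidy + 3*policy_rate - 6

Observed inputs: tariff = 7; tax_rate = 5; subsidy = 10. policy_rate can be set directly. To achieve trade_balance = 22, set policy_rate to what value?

Substituting into the credit equation gives credit = -policy_rate + 12.
trade_balance becomes 4*policy_rate + 30.
Solve 4*policy_rate + 30 = 22: policy_rate = (22 - 30) / 4 = -2.

policy_rate = -2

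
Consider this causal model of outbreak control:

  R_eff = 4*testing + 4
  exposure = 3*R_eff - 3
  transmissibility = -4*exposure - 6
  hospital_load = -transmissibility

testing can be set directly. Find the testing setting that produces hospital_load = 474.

testing = 9

Substituting into the exposure equation gives exposure = 12*testing + 9.
Substituting into the transmissibility equation gives transmissibility = -48*testing - 42.
Substituting into the hospital_load equation gives hospital_load = 48*testing + 42.
Solve 48*testing + 42 = 474: testing = (474 - 42) / 48 = 9.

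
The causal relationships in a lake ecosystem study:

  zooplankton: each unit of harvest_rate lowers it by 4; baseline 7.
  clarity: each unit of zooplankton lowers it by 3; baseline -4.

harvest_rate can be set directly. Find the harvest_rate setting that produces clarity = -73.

Substituting into the clarity equation gives clarity = 12*harvest_rate - 25.
Solve 12*harvest_rate - 25 = -73: harvest_rate = (-73 + 25) / 12 = -4.

harvest_rate = -4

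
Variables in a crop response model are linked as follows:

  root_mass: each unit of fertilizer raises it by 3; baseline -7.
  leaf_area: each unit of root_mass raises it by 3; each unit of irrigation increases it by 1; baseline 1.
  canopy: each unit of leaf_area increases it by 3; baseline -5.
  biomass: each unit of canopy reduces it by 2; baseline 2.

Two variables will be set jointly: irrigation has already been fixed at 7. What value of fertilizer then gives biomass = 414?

fertilizer = -6

With irrigation held at 7:
Substituting into the leaf_area equation gives leaf_area = 9*fertilizer - 13.
Substituting into the canopy equation gives canopy = 27*fertilizer - 44.
Substituting into the biomass equation gives biomass = -54*fertilizer + 90.
Solve -54*fertilizer + 90 = 414: fertilizer = (414 - 90) / -54 = -6.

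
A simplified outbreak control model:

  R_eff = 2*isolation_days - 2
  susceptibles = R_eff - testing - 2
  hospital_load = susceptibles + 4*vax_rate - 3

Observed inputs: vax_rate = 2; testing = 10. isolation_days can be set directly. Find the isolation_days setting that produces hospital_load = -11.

Substituting into the susceptibles equation gives susceptibles = 2*isolation_days - 14.
hospital_load becomes 2*isolation_days - 9.
Solve 2*isolation_days - 9 = -11: isolation_days = (-11 + 9) / 2 = -1.

isolation_days = -1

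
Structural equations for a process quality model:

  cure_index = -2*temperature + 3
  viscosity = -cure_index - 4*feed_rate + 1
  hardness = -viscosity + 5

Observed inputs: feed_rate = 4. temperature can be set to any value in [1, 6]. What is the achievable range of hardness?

Substituting into the viscosity equation gives viscosity = 2*temperature - 18.
Substituting into the hardness equation gives hardness = -2*temperature + 23.
Linear in temperature, so extremes are at the endpoints: temperature = 1 gives hardness = 21; temperature = 6 gives hardness = 11.

11 to 21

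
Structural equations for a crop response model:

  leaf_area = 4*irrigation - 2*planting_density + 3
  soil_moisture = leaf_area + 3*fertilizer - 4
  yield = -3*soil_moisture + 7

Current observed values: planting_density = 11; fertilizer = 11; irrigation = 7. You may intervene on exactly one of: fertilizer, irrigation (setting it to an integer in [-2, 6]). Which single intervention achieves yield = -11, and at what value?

Intervening on fertilizer: yield = -9*fertilizer - 8. Reaching -11 requires fertilizer = 1/3, not an integer.
Intervening on irrigation: with other inputs at their observed values, yield = -12*irrigation - 23. Solving for -11 gives irrigation = -1, within [-2, 6].

set irrigation = -1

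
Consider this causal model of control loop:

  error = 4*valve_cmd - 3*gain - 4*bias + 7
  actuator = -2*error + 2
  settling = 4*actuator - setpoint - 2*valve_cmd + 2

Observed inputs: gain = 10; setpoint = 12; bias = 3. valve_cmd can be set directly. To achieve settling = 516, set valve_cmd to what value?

Substituting into the error equation gives error = 4*valve_cmd - 35.
Substituting into the actuator equation gives actuator = -8*valve_cmd + 72.
Substituting into the settling equation gives settling = -34*valve_cmd + 278.
Solve -34*valve_cmd + 278 = 516: valve_cmd = (516 - 278) / -34 = -7.

valve_cmd = -7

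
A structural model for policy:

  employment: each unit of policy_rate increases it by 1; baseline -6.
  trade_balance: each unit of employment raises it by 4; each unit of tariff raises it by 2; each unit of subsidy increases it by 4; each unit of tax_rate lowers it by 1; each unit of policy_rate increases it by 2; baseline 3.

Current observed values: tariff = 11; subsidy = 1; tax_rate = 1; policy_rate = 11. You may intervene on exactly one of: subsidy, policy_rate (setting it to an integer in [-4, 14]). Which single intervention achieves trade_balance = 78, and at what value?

Intervening on subsidy: with other inputs at their observed values, trade_balance = 4*subsidy + 66. Solving for 78 gives subsidy = 3, within [-4, 14].
Intervening on policy_rate: trade_balance = 6*policy_rate + 4. Reaching 78 requires policy_rate = 37/3, not an integer.

set subsidy = 3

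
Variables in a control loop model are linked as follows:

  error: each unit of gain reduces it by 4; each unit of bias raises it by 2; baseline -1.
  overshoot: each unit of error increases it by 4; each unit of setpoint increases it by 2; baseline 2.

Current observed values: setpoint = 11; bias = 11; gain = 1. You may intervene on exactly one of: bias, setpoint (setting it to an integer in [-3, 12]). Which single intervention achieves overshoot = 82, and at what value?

set setpoint = 6

Intervening on bias: overshoot = 8*bias + 4. Reaching 82 requires bias = 39/4, not an integer.
Intervening on setpoint: with other inputs at their observed values, overshoot = 2*setpoint + 70. Solving for 82 gives setpoint = 6, within [-3, 12].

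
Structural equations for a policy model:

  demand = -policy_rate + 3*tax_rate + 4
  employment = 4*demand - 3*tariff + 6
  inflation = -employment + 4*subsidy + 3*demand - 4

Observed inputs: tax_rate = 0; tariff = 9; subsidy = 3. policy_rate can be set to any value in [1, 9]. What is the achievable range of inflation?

26 to 34

Substituting into the demand equation gives demand = -policy_rate + 4.
employment becomes -4*policy_rate - 5.
Substituting into the inflation equation gives inflation = policy_rate + 25.
Linear in policy_rate, so extremes are at the endpoints: policy_rate = 1 gives inflation = 26; policy_rate = 9 gives inflation = 34.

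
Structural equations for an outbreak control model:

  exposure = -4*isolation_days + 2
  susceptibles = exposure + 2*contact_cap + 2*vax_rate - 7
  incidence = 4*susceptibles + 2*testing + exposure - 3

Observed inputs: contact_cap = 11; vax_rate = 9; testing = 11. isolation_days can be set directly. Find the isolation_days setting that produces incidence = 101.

isolation_days = 3

Substituting into the susceptibles equation gives susceptibles = -4*isolation_days + 35.
This gives incidence = -20*isolation_days + 161.
Solve -20*isolation_days + 161 = 101: isolation_days = (101 - 161) / -20 = 3.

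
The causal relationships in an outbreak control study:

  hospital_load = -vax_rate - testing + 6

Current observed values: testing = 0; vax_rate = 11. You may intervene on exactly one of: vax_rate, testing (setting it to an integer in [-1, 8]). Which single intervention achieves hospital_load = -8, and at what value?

Intervening on vax_rate: hospital_load = -vax_rate + 6. Reaching -8 requires vax_rate = 14, outside [-1, 8].
Intervening on testing: with other inputs at their observed values, hospital_load = -testing - 5. Solving for -8 gives testing = 3, within [-1, 8].

set testing = 3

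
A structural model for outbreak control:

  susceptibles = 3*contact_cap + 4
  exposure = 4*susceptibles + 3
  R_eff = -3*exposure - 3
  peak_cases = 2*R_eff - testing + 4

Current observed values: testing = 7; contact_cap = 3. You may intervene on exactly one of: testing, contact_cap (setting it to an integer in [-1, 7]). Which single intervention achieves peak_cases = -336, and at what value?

set testing = 4

Intervening on testing: with other inputs at their observed values, peak_cases = -testing - 332. Solving for -336 gives testing = 4, within [-1, 7].
Intervening on contact_cap: peak_cases = -72*contact_cap - 123. Reaching -336 requires contact_cap = 71/24, not an integer.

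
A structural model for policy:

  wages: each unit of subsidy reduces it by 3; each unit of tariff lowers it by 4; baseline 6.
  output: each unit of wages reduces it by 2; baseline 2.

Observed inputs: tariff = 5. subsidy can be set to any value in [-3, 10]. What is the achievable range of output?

12 to 90

Substituting into the wages equation gives wages = -3*subsidy - 14.
output becomes 6*subsidy + 30.
Linear in subsidy, so extremes are at the endpoints: subsidy = -3 gives output = 12; subsidy = 10 gives output = 90.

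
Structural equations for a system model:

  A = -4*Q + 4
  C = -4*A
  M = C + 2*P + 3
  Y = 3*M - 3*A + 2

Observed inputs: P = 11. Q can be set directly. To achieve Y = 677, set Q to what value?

Substituting into the C equation gives C = 16*Q - 16.
This gives M = 16*Q + 9.
Substituting into the Y equation gives Y = 60*Q + 17.
Solve 60*Q + 17 = 677: Q = (677 - 17) / 60 = 11.

Q = 11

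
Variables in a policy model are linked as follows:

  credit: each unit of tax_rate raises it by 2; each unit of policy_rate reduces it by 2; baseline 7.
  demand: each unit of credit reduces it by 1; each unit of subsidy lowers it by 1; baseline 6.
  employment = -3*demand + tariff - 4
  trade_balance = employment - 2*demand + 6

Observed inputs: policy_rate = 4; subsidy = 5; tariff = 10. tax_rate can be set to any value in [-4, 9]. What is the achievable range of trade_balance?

Substituting into the credit equation gives credit = 2*tax_rate - 1.
demand becomes -2*tax_rate + 2.
employment becomes 6*tax_rate.
Substituting into the trade_balance equation gives trade_balance = 10*tax_rate + 2.
Linear in tax_rate, so extremes are at the endpoints: tax_rate = -4 gives trade_balance = -38; tax_rate = 9 gives trade_balance = 92.

-38 to 92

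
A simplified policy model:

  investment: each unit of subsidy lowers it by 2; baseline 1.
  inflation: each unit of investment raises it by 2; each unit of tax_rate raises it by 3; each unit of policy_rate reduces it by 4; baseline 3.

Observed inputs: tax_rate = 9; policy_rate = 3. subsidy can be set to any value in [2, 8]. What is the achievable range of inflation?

-12 to 12

Substituting into the inflation equation gives inflation = -4*subsidy + 20.
Linear in subsidy, so extremes are at the endpoints: subsidy = 2 gives inflation = 12; subsidy = 8 gives inflation = -12.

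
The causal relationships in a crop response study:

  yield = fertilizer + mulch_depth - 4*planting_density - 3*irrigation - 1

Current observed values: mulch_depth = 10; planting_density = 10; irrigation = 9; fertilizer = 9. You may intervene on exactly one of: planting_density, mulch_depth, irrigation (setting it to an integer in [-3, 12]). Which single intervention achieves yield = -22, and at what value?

set irrigation = 0

Intervening on planting_density: yield = -4*planting_density - 9. Reaching -22 requires planting_density = 13/4, not an integer.
Intervening on mulch_depth: yield = mulch_depth - 59. Reaching -22 requires mulch_depth = 37, outside [-3, 12].
Intervening on irrigation: with other inputs at their observed values, yield = -3*irrigation - 22. Solving for -22 gives irrigation = 0, within [-3, 12].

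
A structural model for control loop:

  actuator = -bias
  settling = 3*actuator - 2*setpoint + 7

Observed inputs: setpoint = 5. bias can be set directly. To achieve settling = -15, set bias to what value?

Substituting into the settling equation gives settling = -3*bias - 3.
Solve -3*bias - 3 = -15: bias = (-15 + 3) / -3 = 4.

bias = 4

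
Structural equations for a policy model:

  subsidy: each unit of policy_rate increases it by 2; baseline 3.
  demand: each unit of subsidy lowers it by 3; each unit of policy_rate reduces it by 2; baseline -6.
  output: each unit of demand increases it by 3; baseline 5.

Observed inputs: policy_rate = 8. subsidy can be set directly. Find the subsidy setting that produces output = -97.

Intervening on subsidy fixes its value directly, overriding its dependence on policy_rate.
Substituting into the demand equation gives demand = -3*subsidy - 22.
Substituting into the output equation gives output = -9*subsidy - 61.
Solve -9*subsidy - 61 = -97: subsidy = (-97 + 61) / -9 = 4.

subsidy = 4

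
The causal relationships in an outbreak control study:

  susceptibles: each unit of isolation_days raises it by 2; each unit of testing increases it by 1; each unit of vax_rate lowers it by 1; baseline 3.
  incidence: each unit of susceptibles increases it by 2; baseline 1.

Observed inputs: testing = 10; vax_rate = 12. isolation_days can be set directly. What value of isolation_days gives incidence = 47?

Substituting into the susceptibles equation gives susceptibles = 2*isolation_days + 1.
So incidence = 4*isolation_days + 3.
Solve 4*isolation_days + 3 = 47: isolation_days = (47 - 3) / 4 = 11.

isolation_days = 11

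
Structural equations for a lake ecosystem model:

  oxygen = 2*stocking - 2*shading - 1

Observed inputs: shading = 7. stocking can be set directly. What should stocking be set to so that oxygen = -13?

Substituting into the oxygen equation gives oxygen = 2*stocking - 15.
Solve 2*stocking - 15 = -13: stocking = (-13 + 15) / 2 = 1.

stocking = 1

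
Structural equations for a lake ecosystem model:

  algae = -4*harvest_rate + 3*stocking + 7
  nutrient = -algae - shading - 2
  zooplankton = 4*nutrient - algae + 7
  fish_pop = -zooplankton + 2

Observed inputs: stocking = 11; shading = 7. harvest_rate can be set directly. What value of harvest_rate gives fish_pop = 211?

harvest_rate = 1

Substituting into the algae equation gives algae = -4*harvest_rate + 40.
So nutrient = 4*harvest_rate - 49.
Substituting into the zooplankton equation gives zooplankton = 20*harvest_rate - 229.
So fish_pop = -20*harvest_rate + 231.
Solve -20*harvest_rate + 231 = 211: harvest_rate = (211 - 231) / -20 = 1.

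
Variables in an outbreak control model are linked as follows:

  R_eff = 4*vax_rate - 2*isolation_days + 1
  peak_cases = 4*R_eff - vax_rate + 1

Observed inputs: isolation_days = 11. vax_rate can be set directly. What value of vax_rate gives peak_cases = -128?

vax_rate = -3

Substituting into the R_eff equation gives R_eff = 4*vax_rate - 21.
So peak_cases = 15*vax_rate - 83.
Solve 15*vax_rate - 83 = -128: vax_rate = (-128 + 83) / 15 = -3.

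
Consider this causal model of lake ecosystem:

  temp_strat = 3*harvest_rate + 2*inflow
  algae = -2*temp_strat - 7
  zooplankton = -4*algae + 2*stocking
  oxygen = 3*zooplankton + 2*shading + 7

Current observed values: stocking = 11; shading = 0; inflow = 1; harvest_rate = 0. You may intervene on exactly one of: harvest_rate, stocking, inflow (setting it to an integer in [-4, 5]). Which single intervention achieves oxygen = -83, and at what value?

set harvest_rate = -4

Intervening on harvest_rate: with other inputs at their observed values, oxygen = 72*harvest_rate + 205. Solving for -83 gives harvest_rate = -4, within [-4, 5].
Intervening on stocking: oxygen = 6*stocking + 139. Reaching -83 requires stocking = -37, outside [-4, 5].
Intervening on inflow: oxygen = 48*inflow + 157. Reaching -83 requires inflow = -5, outside [-4, 5].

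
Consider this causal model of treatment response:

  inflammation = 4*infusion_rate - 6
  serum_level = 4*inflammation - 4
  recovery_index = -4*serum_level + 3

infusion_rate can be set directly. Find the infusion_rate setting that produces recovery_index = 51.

Substituting into the serum_level equation gives serum_level = 16*infusion_rate - 28.
This gives recovery_index = -64*infusion_rate + 115.
Solve -64*infusion_rate + 115 = 51: infusion_rate = (51 - 115) / -64 = 1.

infusion_rate = 1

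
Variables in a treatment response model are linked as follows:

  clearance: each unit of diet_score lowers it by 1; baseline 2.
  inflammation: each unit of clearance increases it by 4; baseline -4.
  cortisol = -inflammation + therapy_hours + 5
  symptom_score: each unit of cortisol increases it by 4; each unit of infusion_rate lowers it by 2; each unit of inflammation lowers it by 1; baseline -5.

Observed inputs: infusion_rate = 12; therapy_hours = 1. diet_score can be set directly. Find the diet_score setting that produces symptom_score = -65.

Substituting into the inflammation equation gives inflammation = -4*diet_score + 4.
cortisol becomes 4*diet_score + 2.
This gives symptom_score = 20*diet_score - 25.
Solve 20*diet_score - 25 = -65: diet_score = (-65 + 25) / 20 = -2.

diet_score = -2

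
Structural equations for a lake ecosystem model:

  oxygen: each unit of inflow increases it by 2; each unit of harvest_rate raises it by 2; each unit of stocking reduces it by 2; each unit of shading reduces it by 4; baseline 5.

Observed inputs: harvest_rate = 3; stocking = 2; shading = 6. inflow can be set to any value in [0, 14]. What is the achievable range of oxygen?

Substituting into the oxygen equation gives oxygen = 2*inflow - 17.
Linear in inflow, so extremes are at the endpoints: inflow = 0 gives oxygen = -17; inflow = 14 gives oxygen = 11.

-17 to 11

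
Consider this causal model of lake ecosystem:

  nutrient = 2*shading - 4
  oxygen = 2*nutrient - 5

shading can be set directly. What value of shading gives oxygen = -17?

Substituting into the oxygen equation gives oxygen = 4*shading - 13.
Solve 4*shading - 13 = -17: shading = (-17 + 13) / 4 = -1.

shading = -1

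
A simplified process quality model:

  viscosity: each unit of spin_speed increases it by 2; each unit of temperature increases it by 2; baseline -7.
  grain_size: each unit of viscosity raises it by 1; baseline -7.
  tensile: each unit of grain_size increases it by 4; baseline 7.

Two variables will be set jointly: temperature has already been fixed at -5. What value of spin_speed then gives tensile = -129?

spin_speed = -5

With temperature held at -5:
Substituting into the viscosity equation gives viscosity = 2*spin_speed - 17.
Substituting into the grain_size equation gives grain_size = 2*spin_speed - 24.
Substituting into the tensile equation gives tensile = 8*spin_speed - 89.
Solve 8*spin_speed - 89 = -129: spin_speed = (-129 + 89) / 8 = -5.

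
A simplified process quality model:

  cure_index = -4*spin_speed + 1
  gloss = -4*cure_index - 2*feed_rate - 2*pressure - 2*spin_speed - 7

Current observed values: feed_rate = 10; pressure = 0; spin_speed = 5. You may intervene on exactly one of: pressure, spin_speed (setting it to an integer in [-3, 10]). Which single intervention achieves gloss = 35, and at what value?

Intervening on pressure: with other inputs at their observed values, gloss = -2*pressure + 39. Solving for 35 gives pressure = 2, within [-3, 10].
Intervening on spin_speed: gloss = 14*spin_speed - 31. Reaching 35 requires spin_speed = 33/7, not an integer.

set pressure = 2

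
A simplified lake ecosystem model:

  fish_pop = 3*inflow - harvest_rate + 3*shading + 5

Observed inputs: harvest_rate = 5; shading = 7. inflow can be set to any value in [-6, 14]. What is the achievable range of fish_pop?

Substituting into the fish_pop equation gives fish_pop = 3*inflow + 21.
Linear in inflow, so extremes are at the endpoints: inflow = -6 gives fish_pop = 3; inflow = 14 gives fish_pop = 63.

3 to 63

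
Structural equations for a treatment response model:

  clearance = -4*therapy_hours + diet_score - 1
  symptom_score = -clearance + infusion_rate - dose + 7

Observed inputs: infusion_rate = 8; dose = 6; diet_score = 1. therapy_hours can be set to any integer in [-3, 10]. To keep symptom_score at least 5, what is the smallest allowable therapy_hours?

Substituting into the clearance equation gives clearance = -4*therapy_hours.
Substituting into the symptom_score equation gives symptom_score = 4*therapy_hours + 9.
Require 4*therapy_hours + 9 ≥ 5, so therapy_hours ≥ -1.
The smallest integer in [-3, 10] satisfying this is -1.

therapy_hours = -1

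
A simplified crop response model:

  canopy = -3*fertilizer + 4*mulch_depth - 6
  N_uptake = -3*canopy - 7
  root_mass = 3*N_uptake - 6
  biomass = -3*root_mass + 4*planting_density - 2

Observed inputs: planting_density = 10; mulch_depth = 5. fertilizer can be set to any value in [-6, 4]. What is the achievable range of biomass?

Substituting into the canopy equation gives canopy = -3*fertilizer + 14.
So N_uptake = 9*fertilizer - 49.
So root_mass = 27*fertilizer - 153.
So biomass = -81*fertilizer + 497.
Linear in fertilizer, so extremes are at the endpoints: fertilizer = -6 gives biomass = 983; fertilizer = 4 gives biomass = 173.

173 to 983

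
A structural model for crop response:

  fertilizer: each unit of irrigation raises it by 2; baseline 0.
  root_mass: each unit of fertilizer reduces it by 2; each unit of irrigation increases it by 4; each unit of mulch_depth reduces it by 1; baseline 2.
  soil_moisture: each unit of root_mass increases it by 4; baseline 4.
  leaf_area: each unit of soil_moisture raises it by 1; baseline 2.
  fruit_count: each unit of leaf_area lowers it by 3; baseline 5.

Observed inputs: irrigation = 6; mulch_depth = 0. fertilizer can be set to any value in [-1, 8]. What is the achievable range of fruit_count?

-349 to -133

Intervening on fertilizer fixes its value directly, overriding its dependence on irrigation.
Substituting into the root_mass equation gives root_mass = -2*fertilizer + 26.
So soil_moisture = -8*fertilizer + 108.
So leaf_area = -8*fertilizer + 110.
This gives fruit_count = 24*fertilizer - 325.
Linear in fertilizer, so extremes are at the endpoints: fertilizer = -1 gives fruit_count = -349; fertilizer = 8 gives fruit_count = -133.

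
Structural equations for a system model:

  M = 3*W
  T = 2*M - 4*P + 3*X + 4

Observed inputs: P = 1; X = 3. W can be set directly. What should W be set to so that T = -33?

Substituting into the T equation gives T = 6*W + 9.
Solve 6*W + 9 = -33: W = (-33 - 9) / 6 = -7.

W = -7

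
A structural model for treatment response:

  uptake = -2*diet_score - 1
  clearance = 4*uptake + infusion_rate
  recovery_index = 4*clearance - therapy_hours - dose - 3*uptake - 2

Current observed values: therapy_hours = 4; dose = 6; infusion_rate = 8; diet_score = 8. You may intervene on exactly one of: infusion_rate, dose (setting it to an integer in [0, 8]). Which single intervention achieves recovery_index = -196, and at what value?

Intervening on infusion_rate: recovery_index = 4*infusion_rate - 233. Reaching -196 requires infusion_rate = 37/4, not an integer.
Intervening on dose: with other inputs at their observed values, recovery_index = -dose - 195. Solving for -196 gives dose = 1, within [0, 8].

set dose = 1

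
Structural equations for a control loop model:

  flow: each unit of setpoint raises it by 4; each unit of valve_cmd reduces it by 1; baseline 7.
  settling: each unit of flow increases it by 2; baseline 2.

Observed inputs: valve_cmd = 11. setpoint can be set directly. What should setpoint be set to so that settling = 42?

setpoint = 6

Substituting into the flow equation gives flow = 4*setpoint - 4.
This gives settling = 8*setpoint - 6.
Solve 8*setpoint - 6 = 42: setpoint = (42 + 6) / 8 = 6.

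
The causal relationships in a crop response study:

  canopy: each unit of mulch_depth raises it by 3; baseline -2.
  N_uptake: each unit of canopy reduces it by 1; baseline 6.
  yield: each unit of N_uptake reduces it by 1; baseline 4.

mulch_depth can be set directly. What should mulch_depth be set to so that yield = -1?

Substituting into the N_uptake equation gives N_uptake = -3*mulch_depth + 8.
Substituting into the yield equation gives yield = 3*mulch_depth - 4.
Solve 3*mulch_depth - 4 = -1: mulch_depth = (-1 + 4) / 3 = 1.

mulch_depth = 1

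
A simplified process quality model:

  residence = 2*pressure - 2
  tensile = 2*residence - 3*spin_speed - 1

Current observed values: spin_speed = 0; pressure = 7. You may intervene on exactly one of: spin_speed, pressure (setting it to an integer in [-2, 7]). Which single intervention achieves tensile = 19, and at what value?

set pressure = 6

Intervening on spin_speed: tensile = -3*spin_speed + 23. Reaching 19 requires spin_speed = 4/3, not an integer.
Intervening on pressure: with other inputs at their observed values, tensile = 4*pressure - 5. Solving for 19 gives pressure = 6, within [-2, 7].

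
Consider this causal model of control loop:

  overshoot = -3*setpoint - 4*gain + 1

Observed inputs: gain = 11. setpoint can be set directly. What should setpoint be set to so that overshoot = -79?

setpoint = 12

Substituting into the overshoot equation gives overshoot = -3*setpoint - 43.
Solve -3*setpoint - 43 = -79: setpoint = (-79 + 43) / -3 = 12.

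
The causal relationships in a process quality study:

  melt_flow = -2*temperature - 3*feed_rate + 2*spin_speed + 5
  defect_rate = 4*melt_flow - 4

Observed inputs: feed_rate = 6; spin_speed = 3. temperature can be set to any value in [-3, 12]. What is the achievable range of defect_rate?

Substituting into the melt_flow equation gives melt_flow = -2*temperature - 7.
So defect_rate = -8*temperature - 32.
Linear in temperature, so extremes are at the endpoints: temperature = -3 gives defect_rate = -8; temperature = 12 gives defect_rate = -128.

-128 to -8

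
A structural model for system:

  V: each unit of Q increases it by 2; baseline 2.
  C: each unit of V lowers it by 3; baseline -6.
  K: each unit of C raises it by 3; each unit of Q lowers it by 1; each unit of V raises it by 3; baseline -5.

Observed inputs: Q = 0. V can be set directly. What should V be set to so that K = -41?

Intervening on V fixes its value directly, overriding its dependence on Q.
Substituting into the K equation gives K = -6*V - 23.
Solve -6*V - 23 = -41: V = (-41 + 23) / -6 = 3.

V = 3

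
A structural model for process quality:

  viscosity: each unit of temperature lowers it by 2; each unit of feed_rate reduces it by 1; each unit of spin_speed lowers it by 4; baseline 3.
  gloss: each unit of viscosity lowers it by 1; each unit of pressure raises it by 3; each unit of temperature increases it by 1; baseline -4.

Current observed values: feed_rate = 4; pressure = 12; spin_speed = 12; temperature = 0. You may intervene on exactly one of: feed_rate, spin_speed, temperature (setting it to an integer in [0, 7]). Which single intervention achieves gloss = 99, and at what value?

set temperature = 6

Intervening on feed_rate: gloss = feed_rate + 77. Reaching 99 requires feed_rate = 22, outside [0, 7].
Intervening on spin_speed: gloss = 4*spin_speed + 33. Reaching 99 requires spin_speed = 33/2, not an integer.
Intervening on temperature: with other inputs at their observed values, gloss = 3*temperature + 81. Solving for 99 gives temperature = 6, within [0, 7].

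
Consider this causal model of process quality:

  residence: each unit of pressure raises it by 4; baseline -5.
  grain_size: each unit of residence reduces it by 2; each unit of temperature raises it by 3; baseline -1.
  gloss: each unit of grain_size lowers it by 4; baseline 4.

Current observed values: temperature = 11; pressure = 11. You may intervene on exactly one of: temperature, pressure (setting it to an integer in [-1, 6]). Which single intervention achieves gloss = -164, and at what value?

Intervening on temperature: gloss = -12*temperature + 320. Reaching -164 requires temperature = 121/3, not an integer.
Intervening on pressure: with other inputs at their observed values, gloss = 32*pressure - 164. Solving for -164 gives pressure = 0, within [-1, 6].

set pressure = 0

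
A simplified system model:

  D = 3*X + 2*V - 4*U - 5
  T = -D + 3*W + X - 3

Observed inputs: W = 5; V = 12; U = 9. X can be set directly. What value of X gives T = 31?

X = -1

Substituting into the D equation gives D = 3*X - 17.
Substituting into the T equation gives T = -2*X + 29.
Solve -2*X + 29 = 31: X = (31 - 29) / -2 = -1.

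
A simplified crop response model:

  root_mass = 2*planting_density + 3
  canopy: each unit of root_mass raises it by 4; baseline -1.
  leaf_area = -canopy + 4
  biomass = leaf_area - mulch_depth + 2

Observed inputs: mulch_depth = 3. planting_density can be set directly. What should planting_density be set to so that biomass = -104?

Substituting into the canopy equation gives canopy = 8*planting_density + 11.
So leaf_area = -8*planting_density - 7.
Substituting into the biomass equation gives biomass = -8*planting_density - 8.
Solve -8*planting_density - 8 = -104: planting_density = (-104 + 8) / -8 = 12.

planting_density = 12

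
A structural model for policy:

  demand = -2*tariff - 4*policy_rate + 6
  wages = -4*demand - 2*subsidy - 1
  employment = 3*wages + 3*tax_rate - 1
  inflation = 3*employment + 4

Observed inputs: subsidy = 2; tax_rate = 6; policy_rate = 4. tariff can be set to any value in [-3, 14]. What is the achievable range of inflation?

154 to 1378

Substituting into the demand equation gives demand = -2*tariff - 10.
Substituting into the wages equation gives wages = 8*tariff + 35.
Substituting into the employment equation gives employment = 24*tariff + 122.
Substituting into the inflation equation gives inflation = 72*tariff + 370.
Linear in tariff, so extremes are at the endpoints: tariff = -3 gives inflation = 154; tariff = 14 gives inflation = 1378.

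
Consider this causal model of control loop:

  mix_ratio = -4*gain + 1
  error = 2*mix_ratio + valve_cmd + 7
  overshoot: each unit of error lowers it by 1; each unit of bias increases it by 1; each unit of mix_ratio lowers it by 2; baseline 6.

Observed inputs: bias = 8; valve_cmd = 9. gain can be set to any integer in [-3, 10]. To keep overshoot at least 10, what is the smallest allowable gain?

Substituting into the error equation gives error = -8*gain + 18.
This gives overshoot = 16*gain - 6.
Require 16*gain - 6 ≥ 10, so gain ≥ 1.
The smallest integer in [-3, 10] satisfying this is 1.

gain = 1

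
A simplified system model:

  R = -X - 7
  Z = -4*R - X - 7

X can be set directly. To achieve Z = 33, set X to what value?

Substituting into the Z equation gives Z = 3*X + 21.
Solve 3*X + 21 = 33: X = (33 - 21) / 3 = 4.

X = 4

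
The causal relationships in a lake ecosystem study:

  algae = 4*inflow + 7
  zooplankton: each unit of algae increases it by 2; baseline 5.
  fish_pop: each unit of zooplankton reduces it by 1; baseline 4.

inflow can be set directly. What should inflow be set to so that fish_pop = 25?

Substituting into the zooplankton equation gives zooplankton = 8*inflow + 19.
So fish_pop = -8*inflow - 15.
Solve -8*inflow - 15 = 25: inflow = (25 + 15) / -8 = -5.

inflow = -5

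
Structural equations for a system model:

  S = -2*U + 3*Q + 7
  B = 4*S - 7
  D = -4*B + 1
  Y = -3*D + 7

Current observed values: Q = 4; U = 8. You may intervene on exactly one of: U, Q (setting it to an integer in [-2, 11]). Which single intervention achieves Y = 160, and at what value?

set U = 7

Intervening on U: with other inputs at their observed values, Y = -96*U + 832. Solving for 160 gives U = 7, within [-2, 11].
Intervening on Q: Y = 144*Q - 512. Reaching 160 requires Q = 14/3, not an integer.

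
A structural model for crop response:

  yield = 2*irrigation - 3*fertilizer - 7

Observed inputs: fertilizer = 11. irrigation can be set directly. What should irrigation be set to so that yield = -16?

Substituting into the yield equation gives yield = 2*irrigation - 40.
Solve 2*irrigation - 40 = -16: irrigation = (-16 + 40) / 2 = 12.

irrigation = 12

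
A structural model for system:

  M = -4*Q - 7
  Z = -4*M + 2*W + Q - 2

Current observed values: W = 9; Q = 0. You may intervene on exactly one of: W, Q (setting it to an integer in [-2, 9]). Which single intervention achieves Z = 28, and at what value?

Intervening on W: with other inputs at their observed values, Z = 2*W + 26. Solving for 28 gives W = 1, within [-2, 9].
Intervening on Q: Z = 17*Q + 44. Reaching 28 requires Q = -16/17, not an integer.

set W = 1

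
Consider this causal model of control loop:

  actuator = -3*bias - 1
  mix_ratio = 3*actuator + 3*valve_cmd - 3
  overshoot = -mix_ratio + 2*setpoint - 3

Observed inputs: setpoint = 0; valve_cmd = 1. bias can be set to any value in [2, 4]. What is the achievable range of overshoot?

18 to 36

Substituting into the mix_ratio equation gives mix_ratio = -9*bias - 3.
Substituting into the overshoot equation gives overshoot = 9*bias.
Linear in bias, so extremes are at the endpoints: bias = 2 gives overshoot = 18; bias = 4 gives overshoot = 36.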